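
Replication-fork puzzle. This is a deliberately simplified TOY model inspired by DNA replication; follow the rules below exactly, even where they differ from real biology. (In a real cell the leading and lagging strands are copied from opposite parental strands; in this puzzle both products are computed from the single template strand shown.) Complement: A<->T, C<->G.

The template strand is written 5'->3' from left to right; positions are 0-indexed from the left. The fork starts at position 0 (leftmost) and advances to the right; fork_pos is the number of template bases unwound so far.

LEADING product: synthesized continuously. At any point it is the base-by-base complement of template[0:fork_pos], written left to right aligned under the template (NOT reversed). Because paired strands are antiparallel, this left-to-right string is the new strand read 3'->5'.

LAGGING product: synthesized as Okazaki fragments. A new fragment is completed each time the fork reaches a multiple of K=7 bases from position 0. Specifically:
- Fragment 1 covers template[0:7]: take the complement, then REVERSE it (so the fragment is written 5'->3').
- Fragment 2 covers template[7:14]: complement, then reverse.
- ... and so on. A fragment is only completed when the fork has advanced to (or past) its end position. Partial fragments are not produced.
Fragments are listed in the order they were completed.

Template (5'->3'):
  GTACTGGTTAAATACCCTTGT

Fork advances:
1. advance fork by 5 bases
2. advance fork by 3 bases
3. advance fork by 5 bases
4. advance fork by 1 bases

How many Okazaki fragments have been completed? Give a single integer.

Answer: 2

Derivation:
Step 1: advance 5 -> fork_pos = 0 + 5 = 5. Next multiple of 7 is 7 (not reached); still 0 fragment(s).
Step 2: advance 3 -> fork_pos = 5 + 3 = 8. Reached multiple(s) of 7: 7 -> fragment 1 completed (1 total).
Step 3: advance 5 -> fork_pos = 8 + 5 = 13. Next multiple of 7 is 14 (not reached); still 1 fragment(s).
Step 4: advance 1 -> fork_pos = 13 + 1 = 14. Reached multiple(s) of 7: 14 -> fragment 2 completed (2 total).
Check: final fork_pos = 14; the multiples of 7 that are <= 14 are 7..14 -> 14 // 7 = 2 completed fragment(s).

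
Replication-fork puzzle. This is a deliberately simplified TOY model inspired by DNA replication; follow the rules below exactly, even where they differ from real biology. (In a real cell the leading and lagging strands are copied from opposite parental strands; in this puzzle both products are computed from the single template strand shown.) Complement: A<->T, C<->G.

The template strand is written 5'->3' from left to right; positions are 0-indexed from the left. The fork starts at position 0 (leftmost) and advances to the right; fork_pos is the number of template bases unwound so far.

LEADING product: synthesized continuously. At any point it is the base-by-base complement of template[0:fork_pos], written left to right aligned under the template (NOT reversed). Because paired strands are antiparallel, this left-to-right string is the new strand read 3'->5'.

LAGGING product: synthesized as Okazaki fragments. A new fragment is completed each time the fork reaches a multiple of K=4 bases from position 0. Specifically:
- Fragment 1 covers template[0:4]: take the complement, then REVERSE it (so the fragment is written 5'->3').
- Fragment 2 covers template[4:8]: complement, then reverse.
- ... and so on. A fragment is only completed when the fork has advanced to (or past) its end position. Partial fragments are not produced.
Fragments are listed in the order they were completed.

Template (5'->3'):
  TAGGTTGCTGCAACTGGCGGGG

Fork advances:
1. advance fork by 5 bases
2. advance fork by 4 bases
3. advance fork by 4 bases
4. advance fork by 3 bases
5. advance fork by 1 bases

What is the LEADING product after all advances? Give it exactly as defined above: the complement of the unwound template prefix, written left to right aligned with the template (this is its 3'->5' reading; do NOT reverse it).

Answer: ATCCAACGACGTTGACC

Derivation:
Step 1: advance 5 -> fork_pos = 0 + 5 = 5.
Step 2: advance 4 -> fork_pos = 5 + 4 = 9.
Step 3: advance 4 -> fork_pos = 9 + 4 = 13.
Step 4: advance 3 -> fork_pos = 13 + 3 = 16.
Step 5: advance 1 -> fork_pos = 16 + 1 = 17.
Unwound prefix: template[0:17] = TAGGTTGCTGCAACTGG
Complement it base by base (A<->T, C<->G), keeping left-to-right order:
  [0:5] TAGGT -> ATCCA
  [5:10] TGCTG -> ACGAC
  [10:15] CAACT -> GTTGA
  [15:17] GG -> CC
Concatenate: ATCCAACGACGTTGACC (length 17; written aligned with the template, i.e. 3'->5').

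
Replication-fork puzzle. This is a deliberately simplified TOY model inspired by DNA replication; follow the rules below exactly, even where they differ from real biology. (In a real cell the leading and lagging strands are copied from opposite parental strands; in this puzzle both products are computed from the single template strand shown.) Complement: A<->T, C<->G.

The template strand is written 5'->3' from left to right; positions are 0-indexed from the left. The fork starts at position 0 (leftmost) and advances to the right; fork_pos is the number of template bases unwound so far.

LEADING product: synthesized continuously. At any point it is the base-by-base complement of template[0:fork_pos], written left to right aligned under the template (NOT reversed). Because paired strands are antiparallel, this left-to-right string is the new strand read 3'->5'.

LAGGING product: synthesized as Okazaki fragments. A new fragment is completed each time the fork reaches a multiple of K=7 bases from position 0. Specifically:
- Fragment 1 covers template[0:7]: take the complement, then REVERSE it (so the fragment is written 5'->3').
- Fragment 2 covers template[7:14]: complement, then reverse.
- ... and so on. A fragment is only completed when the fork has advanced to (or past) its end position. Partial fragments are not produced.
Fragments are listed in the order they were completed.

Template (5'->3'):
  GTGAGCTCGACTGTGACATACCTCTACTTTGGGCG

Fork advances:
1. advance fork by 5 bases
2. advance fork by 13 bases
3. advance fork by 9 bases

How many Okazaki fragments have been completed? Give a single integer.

Step 1: advance 5 -> fork_pos = 0 + 5 = 5. Next multiple of 7 is 7 (not reached); still 0 fragment(s).
Step 2: advance 13 -> fork_pos = 5 + 13 = 18. Reached multiple(s) of 7: 7, 14 -> fragments 1-2 completed (2 total).
Step 3: advance 9 -> fork_pos = 18 + 9 = 27. Reached multiple(s) of 7: 21 -> fragment 3 completed (3 total).
Check: final fork_pos = 27; the multiples of 7 that are <= 27 are 7..21 -> 27 // 7 = 3 completed fragment(s).

Answer: 3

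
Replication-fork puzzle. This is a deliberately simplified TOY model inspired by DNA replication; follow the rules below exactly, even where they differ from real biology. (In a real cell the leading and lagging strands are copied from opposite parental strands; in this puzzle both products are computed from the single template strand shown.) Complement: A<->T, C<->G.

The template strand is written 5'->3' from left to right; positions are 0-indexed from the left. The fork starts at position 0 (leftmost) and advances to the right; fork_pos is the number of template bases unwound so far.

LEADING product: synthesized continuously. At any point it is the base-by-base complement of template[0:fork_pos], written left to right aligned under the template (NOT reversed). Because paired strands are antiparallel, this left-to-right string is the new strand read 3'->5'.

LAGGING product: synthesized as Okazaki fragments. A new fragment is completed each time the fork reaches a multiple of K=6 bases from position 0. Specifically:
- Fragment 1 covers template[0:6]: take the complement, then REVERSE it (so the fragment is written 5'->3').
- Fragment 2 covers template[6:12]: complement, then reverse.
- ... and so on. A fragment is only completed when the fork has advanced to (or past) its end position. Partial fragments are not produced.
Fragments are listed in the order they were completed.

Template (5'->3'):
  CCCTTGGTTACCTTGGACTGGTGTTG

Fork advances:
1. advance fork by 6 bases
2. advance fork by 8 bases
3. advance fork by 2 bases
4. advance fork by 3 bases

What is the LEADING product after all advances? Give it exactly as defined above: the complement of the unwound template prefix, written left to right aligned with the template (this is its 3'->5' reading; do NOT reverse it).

Answer: GGGAACCAATGGAACCTGA

Derivation:
Step 1: advance 6 -> fork_pos = 0 + 6 = 6.
Step 2: advance 8 -> fork_pos = 6 + 8 = 14.
Step 3: advance 2 -> fork_pos = 14 + 2 = 16.
Step 4: advance 3 -> fork_pos = 16 + 3 = 19.
Unwound prefix: template[0:19] = CCCTTGGTTACCTTGGACT
Complement it base by base (A<->T, C<->G), keeping left-to-right order:
  [0:5] CCCTT -> GGGAA
  [5:10] GGTTA -> CCAAT
  [10:15] CCTTG -> GGAAC
  [15:19] GACT -> CTGA
Concatenate: GGGAACCAATGGAACCTGA (length 19; written aligned with the template, i.e. 3'->5').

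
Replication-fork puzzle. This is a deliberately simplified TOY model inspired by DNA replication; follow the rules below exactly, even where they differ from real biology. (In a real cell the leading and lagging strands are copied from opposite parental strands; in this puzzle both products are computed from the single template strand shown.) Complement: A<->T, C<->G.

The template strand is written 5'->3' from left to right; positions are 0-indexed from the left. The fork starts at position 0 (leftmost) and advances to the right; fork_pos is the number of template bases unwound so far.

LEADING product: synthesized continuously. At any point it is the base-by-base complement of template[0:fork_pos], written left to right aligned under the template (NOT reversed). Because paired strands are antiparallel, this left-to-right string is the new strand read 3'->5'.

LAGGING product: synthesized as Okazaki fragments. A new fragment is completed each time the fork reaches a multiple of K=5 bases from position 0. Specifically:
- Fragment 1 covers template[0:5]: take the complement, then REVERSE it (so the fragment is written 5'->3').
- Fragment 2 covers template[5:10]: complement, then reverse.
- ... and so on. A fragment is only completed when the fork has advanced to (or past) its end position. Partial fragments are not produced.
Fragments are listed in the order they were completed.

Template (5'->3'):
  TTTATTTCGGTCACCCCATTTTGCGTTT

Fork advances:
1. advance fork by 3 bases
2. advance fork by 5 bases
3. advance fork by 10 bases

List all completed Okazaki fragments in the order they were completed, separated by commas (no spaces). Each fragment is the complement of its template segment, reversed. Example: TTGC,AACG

Step 1: advance 3 -> fork_pos = 0 + 3 = 3. Next multiple of 5 is 5 (not reached); still 0 fragment(s).
Step 2: advance 5 -> fork_pos = 3 + 5 = 8. Reached multiple(s) of 5: 5 -> fragment 1 completed (1 total).
Step 3: advance 10 -> fork_pos = 8 + 10 = 18. Reached multiple(s) of 5: 10, 15 -> fragments 2-3 completed (3 total).
Final fork_pos = 18, so 3 fragment(s) are complete. Build each: template segment -> complement -> reverse.
Fragment 1: template[0:5] = TTTAT -> complement AAATA -> reversed ATAAA
Fragment 2: template[5:10] = TTCGG -> complement AAGCC -> reversed CCGAA
Fragment 3: template[10:15] = TCACC -> complement AGTGG -> reversed GGTGA

Answer: ATAAA,CCGAA,GGTGA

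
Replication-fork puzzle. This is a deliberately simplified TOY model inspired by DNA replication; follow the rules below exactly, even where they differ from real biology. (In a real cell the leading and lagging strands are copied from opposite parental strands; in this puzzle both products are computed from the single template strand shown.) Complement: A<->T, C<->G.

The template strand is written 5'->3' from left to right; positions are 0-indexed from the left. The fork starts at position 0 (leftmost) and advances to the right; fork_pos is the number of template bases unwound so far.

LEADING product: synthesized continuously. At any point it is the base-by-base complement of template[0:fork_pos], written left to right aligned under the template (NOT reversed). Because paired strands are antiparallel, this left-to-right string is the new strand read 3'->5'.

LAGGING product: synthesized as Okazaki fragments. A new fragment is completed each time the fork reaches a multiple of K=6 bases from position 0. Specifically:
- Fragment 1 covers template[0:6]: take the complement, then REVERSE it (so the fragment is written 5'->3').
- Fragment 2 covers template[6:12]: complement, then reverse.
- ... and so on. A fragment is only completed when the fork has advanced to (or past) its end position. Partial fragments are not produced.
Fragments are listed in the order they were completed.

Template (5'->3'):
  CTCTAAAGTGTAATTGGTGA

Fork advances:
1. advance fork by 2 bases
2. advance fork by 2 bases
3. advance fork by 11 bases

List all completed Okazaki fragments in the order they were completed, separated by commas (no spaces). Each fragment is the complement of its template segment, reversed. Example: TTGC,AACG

Answer: TTAGAG,TACACT

Derivation:
Step 1: advance 2 -> fork_pos = 0 + 2 = 2. Next multiple of 6 is 6 (not reached); still 0 fragment(s).
Step 2: advance 2 -> fork_pos = 2 + 2 = 4. Next multiple of 6 is 6 (not reached); still 0 fragment(s).
Step 3: advance 11 -> fork_pos = 4 + 11 = 15. Reached multiple(s) of 6: 6, 12 -> fragments 1-2 completed (2 total).
Final fork_pos = 15, so 2 fragment(s) are complete. Build each: template segment -> complement -> reverse.
Fragment 1: template[0:6] = CTCTAA -> complement GAGATT -> reversed TTAGAG
Fragment 2: template[6:12] = AGTGTA -> complement TCACAT -> reversed TACACT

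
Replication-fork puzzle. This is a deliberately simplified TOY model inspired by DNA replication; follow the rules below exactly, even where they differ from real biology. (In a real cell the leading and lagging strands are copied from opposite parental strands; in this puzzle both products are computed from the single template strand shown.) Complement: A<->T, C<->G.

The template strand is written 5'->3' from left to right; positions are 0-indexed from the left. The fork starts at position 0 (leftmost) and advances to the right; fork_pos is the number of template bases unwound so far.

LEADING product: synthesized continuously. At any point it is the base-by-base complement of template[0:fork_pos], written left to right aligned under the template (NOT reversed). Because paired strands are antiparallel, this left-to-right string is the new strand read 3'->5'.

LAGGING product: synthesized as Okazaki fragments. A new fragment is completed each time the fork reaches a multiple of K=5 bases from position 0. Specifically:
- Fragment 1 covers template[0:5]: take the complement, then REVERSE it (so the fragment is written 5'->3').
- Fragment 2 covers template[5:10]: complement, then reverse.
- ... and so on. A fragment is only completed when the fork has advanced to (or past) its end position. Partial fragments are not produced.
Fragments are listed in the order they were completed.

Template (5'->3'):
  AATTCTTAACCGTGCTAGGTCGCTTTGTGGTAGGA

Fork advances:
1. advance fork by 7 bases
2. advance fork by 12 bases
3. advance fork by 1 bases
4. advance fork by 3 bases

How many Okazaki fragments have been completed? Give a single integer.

Step 1: advance 7 -> fork_pos = 0 + 7 = 7. Reached multiple(s) of 5: 5 -> fragment 1 completed (1 total).
Step 2: advance 12 -> fork_pos = 7 + 12 = 19. Reached multiple(s) of 5: 10, 15 -> fragments 2-3 completed (3 total).
Step 3: advance 1 -> fork_pos = 19 + 1 = 20. Reached multiple(s) of 5: 20 -> fragment 4 completed (4 total).
Step 4: advance 3 -> fork_pos = 20 + 3 = 23. Next multiple of 5 is 25 (not reached); still 4 fragment(s).
Check: final fork_pos = 23; the multiples of 5 that are <= 23 are 5..20 -> 23 // 5 = 4 completed fragment(s).

Answer: 4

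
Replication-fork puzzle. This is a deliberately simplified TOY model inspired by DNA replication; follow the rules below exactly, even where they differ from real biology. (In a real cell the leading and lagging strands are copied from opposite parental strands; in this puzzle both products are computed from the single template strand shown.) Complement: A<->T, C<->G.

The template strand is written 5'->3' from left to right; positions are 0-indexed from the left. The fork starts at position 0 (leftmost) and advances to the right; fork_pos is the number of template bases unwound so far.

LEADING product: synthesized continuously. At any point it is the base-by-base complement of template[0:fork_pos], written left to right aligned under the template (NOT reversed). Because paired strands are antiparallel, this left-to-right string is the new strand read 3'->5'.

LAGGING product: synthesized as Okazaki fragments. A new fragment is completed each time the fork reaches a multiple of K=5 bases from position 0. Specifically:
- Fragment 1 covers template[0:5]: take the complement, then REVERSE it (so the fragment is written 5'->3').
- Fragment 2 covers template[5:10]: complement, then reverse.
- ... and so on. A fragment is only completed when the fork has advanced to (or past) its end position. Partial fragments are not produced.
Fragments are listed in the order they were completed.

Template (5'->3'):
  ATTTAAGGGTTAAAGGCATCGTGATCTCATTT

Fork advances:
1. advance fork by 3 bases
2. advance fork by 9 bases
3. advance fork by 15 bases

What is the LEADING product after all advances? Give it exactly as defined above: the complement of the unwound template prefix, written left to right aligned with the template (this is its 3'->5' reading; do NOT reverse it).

Step 1: advance 3 -> fork_pos = 0 + 3 = 3.
Step 2: advance 9 -> fork_pos = 3 + 9 = 12.
Step 3: advance 15 -> fork_pos = 12 + 15 = 27.
Unwound prefix: template[0:27] = ATTTAAGGGTTAAAGGCATCGTGATCT
Complement it base by base (A<->T, C<->G), keeping left-to-right order:
  [0:5] ATTTA -> TAAAT
  [5:10] AGGGT -> TCCCA
  [10:15] TAAAG -> ATTTC
  [15:20] GCATC -> CGTAG
  [20:25] GTGAT -> CACTA
  [25:27] CT -> GA
Concatenate: TAAATTCCCAATTTCCGTAGCACTAGA (length 27; written aligned with the template, i.e. 3'->5').

Answer: TAAATTCCCAATTTCCGTAGCACTAGA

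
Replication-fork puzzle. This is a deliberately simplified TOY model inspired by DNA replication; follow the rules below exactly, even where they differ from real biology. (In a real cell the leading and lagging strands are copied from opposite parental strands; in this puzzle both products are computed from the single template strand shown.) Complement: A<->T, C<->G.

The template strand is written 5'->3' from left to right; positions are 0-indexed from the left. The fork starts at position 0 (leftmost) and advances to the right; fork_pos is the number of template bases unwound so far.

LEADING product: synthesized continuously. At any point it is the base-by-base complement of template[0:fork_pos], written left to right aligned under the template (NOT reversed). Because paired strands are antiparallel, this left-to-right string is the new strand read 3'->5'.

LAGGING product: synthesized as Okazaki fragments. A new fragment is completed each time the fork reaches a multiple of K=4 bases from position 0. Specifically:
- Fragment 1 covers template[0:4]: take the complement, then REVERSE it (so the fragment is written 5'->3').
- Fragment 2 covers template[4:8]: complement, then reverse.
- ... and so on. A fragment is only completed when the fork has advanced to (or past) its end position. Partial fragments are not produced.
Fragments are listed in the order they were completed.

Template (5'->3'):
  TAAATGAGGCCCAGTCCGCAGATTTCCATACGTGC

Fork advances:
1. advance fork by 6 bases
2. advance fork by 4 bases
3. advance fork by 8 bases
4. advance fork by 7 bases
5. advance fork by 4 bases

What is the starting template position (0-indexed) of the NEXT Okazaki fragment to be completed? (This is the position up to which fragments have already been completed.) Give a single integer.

Step 1: advance 6 -> fork_pos = 0 + 6 = 6. Reached multiple(s) of 4: 4 -> fragment 1 completed (1 total).
Step 2: advance 4 -> fork_pos = 6 + 4 = 10. Reached multiple(s) of 4: 8 -> fragment 2 completed (2 total).
Step 3: advance 8 -> fork_pos = 10 + 8 = 18. Reached multiple(s) of 4: 12, 16 -> fragments 3-4 completed (4 total).
Step 4: advance 7 -> fork_pos = 18 + 7 = 25. Reached multiple(s) of 4: 20, 24 -> fragments 5-6 completed (6 total).
Step 5: advance 4 -> fork_pos = 25 + 4 = 29. Reached multiple(s) of 4: 28 -> fragment 7 completed (7 total).
7 fragment(s) completed, covering template[0:28] (7 x 4 = 28). The next fragment, fragment 8, covers template[28:32], so it starts at position 28.

Answer: 28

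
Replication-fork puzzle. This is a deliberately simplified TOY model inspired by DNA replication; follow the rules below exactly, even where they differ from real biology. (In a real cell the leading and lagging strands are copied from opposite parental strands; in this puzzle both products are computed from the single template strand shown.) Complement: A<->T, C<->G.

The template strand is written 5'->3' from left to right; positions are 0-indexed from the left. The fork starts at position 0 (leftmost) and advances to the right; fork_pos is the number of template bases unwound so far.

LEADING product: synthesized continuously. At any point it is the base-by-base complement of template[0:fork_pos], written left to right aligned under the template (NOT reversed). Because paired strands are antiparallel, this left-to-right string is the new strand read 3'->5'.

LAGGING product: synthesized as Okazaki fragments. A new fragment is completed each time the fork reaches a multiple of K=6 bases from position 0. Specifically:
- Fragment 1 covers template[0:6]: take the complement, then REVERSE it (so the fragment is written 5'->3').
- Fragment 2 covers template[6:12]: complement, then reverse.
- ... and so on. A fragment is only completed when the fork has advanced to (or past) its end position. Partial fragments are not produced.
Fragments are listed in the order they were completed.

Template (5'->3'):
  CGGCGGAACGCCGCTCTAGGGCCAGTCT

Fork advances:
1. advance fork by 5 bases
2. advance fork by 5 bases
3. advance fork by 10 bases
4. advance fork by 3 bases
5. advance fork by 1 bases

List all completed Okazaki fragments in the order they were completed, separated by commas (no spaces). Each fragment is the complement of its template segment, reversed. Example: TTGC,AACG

Step 1: advance 5 -> fork_pos = 0 + 5 = 5. Next multiple of 6 is 6 (not reached); still 0 fragment(s).
Step 2: advance 5 -> fork_pos = 5 + 5 = 10. Reached multiple(s) of 6: 6 -> fragment 1 completed (1 total).
Step 3: advance 10 -> fork_pos = 10 + 10 = 20. Reached multiple(s) of 6: 12, 18 -> fragments 2-3 completed (3 total).
Step 4: advance 3 -> fork_pos = 20 + 3 = 23. Next multiple of 6 is 24 (not reached); still 3 fragment(s).
Step 5: advance 1 -> fork_pos = 23 + 1 = 24. Reached multiple(s) of 6: 24 -> fragment 4 completed (4 total).
Final fork_pos = 24, so 4 fragment(s) are complete. Build each: template segment -> complement -> reverse.
Fragment 1: template[0:6] = CGGCGG -> complement GCCGCC -> reversed CCGCCG
Fragment 2: template[6:12] = AACGCC -> complement TTGCGG -> reversed GGCGTT
Fragment 3: template[12:18] = GCTCTA -> complement CGAGAT -> reversed TAGAGC
Fragment 4: template[18:24] = GGGCCA -> complement CCCGGT -> reversed TGGCCC

Answer: CCGCCG,GGCGTT,TAGAGC,TGGCCC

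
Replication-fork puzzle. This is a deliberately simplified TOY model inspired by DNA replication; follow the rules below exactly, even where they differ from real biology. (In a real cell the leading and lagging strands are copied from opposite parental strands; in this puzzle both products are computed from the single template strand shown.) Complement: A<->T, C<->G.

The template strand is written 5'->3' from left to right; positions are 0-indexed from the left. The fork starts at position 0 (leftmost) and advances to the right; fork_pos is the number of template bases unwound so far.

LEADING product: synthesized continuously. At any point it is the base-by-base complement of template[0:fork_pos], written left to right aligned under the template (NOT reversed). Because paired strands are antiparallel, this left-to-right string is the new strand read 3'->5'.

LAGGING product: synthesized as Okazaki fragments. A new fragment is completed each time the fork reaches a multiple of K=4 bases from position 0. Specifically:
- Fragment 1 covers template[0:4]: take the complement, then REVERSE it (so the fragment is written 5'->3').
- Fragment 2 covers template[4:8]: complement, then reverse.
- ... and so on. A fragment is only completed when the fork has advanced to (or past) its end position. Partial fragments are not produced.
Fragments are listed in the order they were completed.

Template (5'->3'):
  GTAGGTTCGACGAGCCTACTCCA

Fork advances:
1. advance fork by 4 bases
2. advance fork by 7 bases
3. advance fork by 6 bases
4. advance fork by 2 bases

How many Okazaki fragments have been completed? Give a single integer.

Step 1: advance 4 -> fork_pos = 0 + 4 = 4. Reached multiple(s) of 4: 4 -> fragment 1 completed (1 total).
Step 2: advance 7 -> fork_pos = 4 + 7 = 11. Reached multiple(s) of 4: 8 -> fragment 2 completed (2 total).
Step 3: advance 6 -> fork_pos = 11 + 6 = 17. Reached multiple(s) of 4: 12, 16 -> fragments 3-4 completed (4 total).
Step 4: advance 2 -> fork_pos = 17 + 2 = 19. Next multiple of 4 is 20 (not reached); still 4 fragment(s).
Check: final fork_pos = 19; the multiples of 4 that are <= 19 are 4..16 -> 19 // 4 = 4 completed fragment(s).

Answer: 4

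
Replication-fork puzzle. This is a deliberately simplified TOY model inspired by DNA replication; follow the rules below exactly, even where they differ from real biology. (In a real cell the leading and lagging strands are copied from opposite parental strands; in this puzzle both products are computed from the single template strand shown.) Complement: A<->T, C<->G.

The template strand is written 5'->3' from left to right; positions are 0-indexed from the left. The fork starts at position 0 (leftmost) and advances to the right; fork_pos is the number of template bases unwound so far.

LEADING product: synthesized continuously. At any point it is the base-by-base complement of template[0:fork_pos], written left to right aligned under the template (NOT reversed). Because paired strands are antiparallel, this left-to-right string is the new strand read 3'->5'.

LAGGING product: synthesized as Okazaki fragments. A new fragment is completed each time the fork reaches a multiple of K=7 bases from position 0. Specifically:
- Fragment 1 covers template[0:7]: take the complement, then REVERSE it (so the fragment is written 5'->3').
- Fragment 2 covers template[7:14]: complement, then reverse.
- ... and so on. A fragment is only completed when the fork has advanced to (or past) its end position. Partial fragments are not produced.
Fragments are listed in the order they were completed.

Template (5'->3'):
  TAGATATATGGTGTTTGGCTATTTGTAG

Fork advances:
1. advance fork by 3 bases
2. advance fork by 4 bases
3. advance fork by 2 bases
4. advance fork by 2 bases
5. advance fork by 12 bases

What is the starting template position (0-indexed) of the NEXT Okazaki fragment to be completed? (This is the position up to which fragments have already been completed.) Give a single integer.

Answer: 21

Derivation:
Step 1: advance 3 -> fork_pos = 0 + 3 = 3. Next multiple of 7 is 7 (not reached); still 0 fragment(s).
Step 2: advance 4 -> fork_pos = 3 + 4 = 7. Reached multiple(s) of 7: 7 -> fragment 1 completed (1 total).
Step 3: advance 2 -> fork_pos = 7 + 2 = 9. Next multiple of 7 is 14 (not reached); still 1 fragment(s).
Step 4: advance 2 -> fork_pos = 9 + 2 = 11. Next multiple of 7 is 14 (not reached); still 1 fragment(s).
Step 5: advance 12 -> fork_pos = 11 + 12 = 23. Reached multiple(s) of 7: 14, 21 -> fragments 2-3 completed (3 total).
3 fragment(s) completed, covering template[0:21] (3 x 7 = 21). The next fragment, fragment 4, covers template[21:28], so it starts at position 21.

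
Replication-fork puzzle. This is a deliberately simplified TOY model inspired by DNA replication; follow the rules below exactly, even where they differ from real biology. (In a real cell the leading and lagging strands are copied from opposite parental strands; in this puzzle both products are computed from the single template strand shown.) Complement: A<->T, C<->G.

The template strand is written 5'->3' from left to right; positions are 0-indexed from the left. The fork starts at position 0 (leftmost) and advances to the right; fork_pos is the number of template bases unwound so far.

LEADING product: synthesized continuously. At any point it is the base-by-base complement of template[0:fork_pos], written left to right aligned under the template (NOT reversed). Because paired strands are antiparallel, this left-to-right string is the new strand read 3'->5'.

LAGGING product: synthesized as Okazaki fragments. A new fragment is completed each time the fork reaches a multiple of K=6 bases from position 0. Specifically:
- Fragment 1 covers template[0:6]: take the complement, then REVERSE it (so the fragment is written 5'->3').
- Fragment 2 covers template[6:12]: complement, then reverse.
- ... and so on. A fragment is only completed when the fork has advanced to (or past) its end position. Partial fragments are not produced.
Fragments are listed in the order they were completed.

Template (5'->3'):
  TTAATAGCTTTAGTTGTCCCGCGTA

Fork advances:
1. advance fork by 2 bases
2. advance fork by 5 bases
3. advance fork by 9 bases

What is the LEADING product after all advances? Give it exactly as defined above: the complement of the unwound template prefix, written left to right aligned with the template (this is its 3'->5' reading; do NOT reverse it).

Answer: AATTATCGAAATCAAC

Derivation:
Step 1: advance 2 -> fork_pos = 0 + 2 = 2.
Step 2: advance 5 -> fork_pos = 2 + 5 = 7.
Step 3: advance 9 -> fork_pos = 7 + 9 = 16.
Unwound prefix: template[0:16] = TTAATAGCTTTAGTTG
Complement it base by base (A<->T, C<->G), keeping left-to-right order:
  [0:5] TTAAT -> AATTA
  [5:10] AGCTT -> TCGAA
  [10:15] TAGTT -> ATCAA
  [15:16] G -> C
Concatenate: AATTATCGAAATCAAC (length 16; written aligned with the template, i.e. 3'->5').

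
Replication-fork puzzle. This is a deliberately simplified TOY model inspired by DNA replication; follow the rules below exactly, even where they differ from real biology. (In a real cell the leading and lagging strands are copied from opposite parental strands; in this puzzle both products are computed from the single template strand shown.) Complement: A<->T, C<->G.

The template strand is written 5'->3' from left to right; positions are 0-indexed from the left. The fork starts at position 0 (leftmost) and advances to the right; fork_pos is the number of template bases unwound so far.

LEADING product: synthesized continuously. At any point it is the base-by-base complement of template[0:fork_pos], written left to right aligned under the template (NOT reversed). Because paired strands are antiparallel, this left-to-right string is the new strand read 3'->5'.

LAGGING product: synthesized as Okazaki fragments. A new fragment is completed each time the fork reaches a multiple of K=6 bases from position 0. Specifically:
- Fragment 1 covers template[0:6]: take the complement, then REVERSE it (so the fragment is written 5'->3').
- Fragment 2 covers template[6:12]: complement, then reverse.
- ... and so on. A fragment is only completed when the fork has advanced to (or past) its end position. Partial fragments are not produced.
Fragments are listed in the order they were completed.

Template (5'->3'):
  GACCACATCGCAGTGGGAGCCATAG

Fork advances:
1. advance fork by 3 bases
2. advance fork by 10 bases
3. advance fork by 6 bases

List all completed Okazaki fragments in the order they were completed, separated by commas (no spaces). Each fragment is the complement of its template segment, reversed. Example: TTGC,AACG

Step 1: advance 3 -> fork_pos = 0 + 3 = 3. Next multiple of 6 is 6 (not reached); still 0 fragment(s).
Step 2: advance 10 -> fork_pos = 3 + 10 = 13. Reached multiple(s) of 6: 6, 12 -> fragments 1-2 completed (2 total).
Step 3: advance 6 -> fork_pos = 13 + 6 = 19. Reached multiple(s) of 6: 18 -> fragment 3 completed (3 total).
Final fork_pos = 19, so 3 fragment(s) are complete. Build each: template segment -> complement -> reverse.
Fragment 1: template[0:6] = GACCAC -> complement CTGGTG -> reversed GTGGTC
Fragment 2: template[6:12] = ATCGCA -> complement TAGCGT -> reversed TGCGAT
Fragment 3: template[12:18] = GTGGGA -> complement CACCCT -> reversed TCCCAC

Answer: GTGGTC,TGCGAT,TCCCAC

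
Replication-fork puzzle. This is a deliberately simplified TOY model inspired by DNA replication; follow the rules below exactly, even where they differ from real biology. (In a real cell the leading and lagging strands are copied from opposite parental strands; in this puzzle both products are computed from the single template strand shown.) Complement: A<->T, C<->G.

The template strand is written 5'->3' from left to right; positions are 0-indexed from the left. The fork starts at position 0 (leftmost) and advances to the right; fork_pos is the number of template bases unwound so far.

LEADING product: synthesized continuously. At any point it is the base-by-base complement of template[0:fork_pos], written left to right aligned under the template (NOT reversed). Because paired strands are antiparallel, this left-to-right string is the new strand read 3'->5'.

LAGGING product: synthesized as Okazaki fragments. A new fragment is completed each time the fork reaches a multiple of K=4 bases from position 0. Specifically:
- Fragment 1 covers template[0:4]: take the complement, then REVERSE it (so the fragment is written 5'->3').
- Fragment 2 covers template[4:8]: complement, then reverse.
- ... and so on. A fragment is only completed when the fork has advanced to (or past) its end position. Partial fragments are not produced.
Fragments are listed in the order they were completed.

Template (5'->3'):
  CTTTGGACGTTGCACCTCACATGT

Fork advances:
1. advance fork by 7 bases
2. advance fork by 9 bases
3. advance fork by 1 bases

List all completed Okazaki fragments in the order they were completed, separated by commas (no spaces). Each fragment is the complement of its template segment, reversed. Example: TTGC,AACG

Step 1: advance 7 -> fork_pos = 0 + 7 = 7. Reached multiple(s) of 4: 4 -> fragment 1 completed (1 total).
Step 2: advance 9 -> fork_pos = 7 + 9 = 16. Reached multiple(s) of 4: 8, 12, 16 -> fragments 2-4 completed (4 total).
Step 3: advance 1 -> fork_pos = 16 + 1 = 17. Next multiple of 4 is 20 (not reached); still 4 fragment(s).
Final fork_pos = 17, so 4 fragment(s) are complete. Build each: template segment -> complement -> reverse.
Fragment 1: template[0:4] = CTTT -> complement GAAA -> reversed AAAG
Fragment 2: template[4:8] = GGAC -> complement CCTG -> reversed GTCC
Fragment 3: template[8:12] = GTTG -> complement CAAC -> reversed CAAC
Fragment 4: template[12:16] = CACC -> complement GTGG -> reversed GGTG

Answer: AAAG,GTCC,CAAC,GGTG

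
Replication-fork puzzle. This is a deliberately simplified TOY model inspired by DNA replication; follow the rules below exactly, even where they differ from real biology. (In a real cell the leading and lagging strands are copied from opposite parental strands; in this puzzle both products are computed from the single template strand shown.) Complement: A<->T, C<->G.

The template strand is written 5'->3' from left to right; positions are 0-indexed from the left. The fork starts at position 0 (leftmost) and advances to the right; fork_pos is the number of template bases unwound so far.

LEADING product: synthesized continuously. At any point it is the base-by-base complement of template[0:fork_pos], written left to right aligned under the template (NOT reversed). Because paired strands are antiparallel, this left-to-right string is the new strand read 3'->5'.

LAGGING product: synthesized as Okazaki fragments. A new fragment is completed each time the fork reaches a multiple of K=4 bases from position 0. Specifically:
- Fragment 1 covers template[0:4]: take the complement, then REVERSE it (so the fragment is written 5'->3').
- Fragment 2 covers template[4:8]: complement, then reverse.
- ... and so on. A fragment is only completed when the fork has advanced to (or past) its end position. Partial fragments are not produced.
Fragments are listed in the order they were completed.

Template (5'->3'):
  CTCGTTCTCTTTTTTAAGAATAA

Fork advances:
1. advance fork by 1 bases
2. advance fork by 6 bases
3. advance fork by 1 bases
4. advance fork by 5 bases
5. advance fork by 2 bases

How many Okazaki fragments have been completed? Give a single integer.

Answer: 3

Derivation:
Step 1: advance 1 -> fork_pos = 0 + 1 = 1. Next multiple of 4 is 4 (not reached); still 0 fragment(s).
Step 2: advance 6 -> fork_pos = 1 + 6 = 7. Reached multiple(s) of 4: 4 -> fragment 1 completed (1 total).
Step 3: advance 1 -> fork_pos = 7 + 1 = 8. Reached multiple(s) of 4: 8 -> fragment 2 completed (2 total).
Step 4: advance 5 -> fork_pos = 8 + 5 = 13. Reached multiple(s) of 4: 12 -> fragment 3 completed (3 total).
Step 5: advance 2 -> fork_pos = 13 + 2 = 15. Next multiple of 4 is 16 (not reached); still 3 fragment(s).
Check: final fork_pos = 15; the multiples of 4 that are <= 15 are 4..12 -> 15 // 4 = 3 completed fragment(s).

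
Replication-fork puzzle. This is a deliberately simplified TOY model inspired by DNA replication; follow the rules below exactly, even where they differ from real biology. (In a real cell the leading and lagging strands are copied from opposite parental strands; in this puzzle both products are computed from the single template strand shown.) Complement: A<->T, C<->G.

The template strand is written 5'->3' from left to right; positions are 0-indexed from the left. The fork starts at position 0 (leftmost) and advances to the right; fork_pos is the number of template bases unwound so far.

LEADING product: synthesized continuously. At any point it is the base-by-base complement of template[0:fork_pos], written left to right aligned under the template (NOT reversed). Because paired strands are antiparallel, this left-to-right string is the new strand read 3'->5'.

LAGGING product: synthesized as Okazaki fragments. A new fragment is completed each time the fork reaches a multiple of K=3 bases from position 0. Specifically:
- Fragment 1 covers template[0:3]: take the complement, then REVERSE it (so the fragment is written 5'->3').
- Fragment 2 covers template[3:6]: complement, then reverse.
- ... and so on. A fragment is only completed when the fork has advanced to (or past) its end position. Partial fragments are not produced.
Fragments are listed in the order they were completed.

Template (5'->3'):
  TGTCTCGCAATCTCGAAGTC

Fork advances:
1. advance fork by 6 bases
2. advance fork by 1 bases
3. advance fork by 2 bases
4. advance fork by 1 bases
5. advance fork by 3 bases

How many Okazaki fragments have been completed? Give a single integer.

Step 1: advance 6 -> fork_pos = 0 + 6 = 6. Reached multiple(s) of 3: 3, 6 -> fragments 1-2 completed (2 total).
Step 2: advance 1 -> fork_pos = 6 + 1 = 7. Next multiple of 3 is 9 (not reached); still 2 fragment(s).
Step 3: advance 2 -> fork_pos = 7 + 2 = 9. Reached multiple(s) of 3: 9 -> fragment 3 completed (3 total).
Step 4: advance 1 -> fork_pos = 9 + 1 = 10. Next multiple of 3 is 12 (not reached); still 3 fragment(s).
Step 5: advance 3 -> fork_pos = 10 + 3 = 13. Reached multiple(s) of 3: 12 -> fragment 4 completed (4 total).
Check: final fork_pos = 13; the multiples of 3 that are <= 13 are 3..12 -> 13 // 3 = 4 completed fragment(s).

Answer: 4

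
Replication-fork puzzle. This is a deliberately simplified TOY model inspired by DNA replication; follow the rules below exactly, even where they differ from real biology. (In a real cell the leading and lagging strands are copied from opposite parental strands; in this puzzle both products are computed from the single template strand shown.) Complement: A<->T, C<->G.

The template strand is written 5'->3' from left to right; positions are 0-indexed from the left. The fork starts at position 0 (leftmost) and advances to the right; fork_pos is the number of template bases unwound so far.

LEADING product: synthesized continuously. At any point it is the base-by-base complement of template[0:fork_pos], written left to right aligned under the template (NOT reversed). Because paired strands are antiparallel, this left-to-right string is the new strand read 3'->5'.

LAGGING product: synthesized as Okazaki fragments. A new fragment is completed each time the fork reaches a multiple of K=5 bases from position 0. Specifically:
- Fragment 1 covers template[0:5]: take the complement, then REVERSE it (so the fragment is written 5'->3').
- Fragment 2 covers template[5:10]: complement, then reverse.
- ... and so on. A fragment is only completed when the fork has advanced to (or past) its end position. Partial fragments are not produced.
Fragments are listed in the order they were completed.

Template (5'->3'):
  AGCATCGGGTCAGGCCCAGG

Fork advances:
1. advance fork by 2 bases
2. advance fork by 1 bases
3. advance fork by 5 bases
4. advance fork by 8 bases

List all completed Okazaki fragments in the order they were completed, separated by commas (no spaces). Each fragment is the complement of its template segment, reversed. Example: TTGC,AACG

Step 1: advance 2 -> fork_pos = 0 + 2 = 2. Next multiple of 5 is 5 (not reached); still 0 fragment(s).
Step 2: advance 1 -> fork_pos = 2 + 1 = 3. Next multiple of 5 is 5 (not reached); still 0 fragment(s).
Step 3: advance 5 -> fork_pos = 3 + 5 = 8. Reached multiple(s) of 5: 5 -> fragment 1 completed (1 total).
Step 4: advance 8 -> fork_pos = 8 + 8 = 16. Reached multiple(s) of 5: 10, 15 -> fragments 2-3 completed (3 total).
Final fork_pos = 16, so 3 fragment(s) are complete. Build each: template segment -> complement -> reverse.
Fragment 1: template[0:5] = AGCAT -> complement TCGTA -> reversed ATGCT
Fragment 2: template[5:10] = CGGGT -> complement GCCCA -> reversed ACCCG
Fragment 3: template[10:15] = CAGGC -> complement GTCCG -> reversed GCCTG

Answer: ATGCT,ACCCG,GCCTG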